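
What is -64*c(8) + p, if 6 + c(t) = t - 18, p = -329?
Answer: 695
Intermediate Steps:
c(t) = -24 + t (c(t) = -6 + (t - 18) = -6 + (-18 + t) = -24 + t)
-64*c(8) + p = -64*(-24 + 8) - 329 = -64*(-16) - 329 = 1024 - 329 = 695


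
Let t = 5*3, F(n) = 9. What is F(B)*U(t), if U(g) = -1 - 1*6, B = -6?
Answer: -63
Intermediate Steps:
t = 15
U(g) = -7 (U(g) = -1 - 6 = -7)
F(B)*U(t) = 9*(-7) = -63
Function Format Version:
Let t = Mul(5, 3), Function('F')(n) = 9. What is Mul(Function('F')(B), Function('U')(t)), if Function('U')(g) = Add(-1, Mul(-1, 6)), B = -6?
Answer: -63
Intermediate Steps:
t = 15
Function('U')(g) = -7 (Function('U')(g) = Add(-1, -6) = -7)
Mul(Function('F')(B), Function('U')(t)) = Mul(9, -7) = -63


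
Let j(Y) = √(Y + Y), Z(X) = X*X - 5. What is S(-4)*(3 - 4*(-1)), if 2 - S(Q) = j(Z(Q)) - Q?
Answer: -14 - 7*√22 ≈ -46.833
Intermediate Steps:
Z(X) = -5 + X² (Z(X) = X² - 5 = -5 + X²)
j(Y) = √2*√Y (j(Y) = √(2*Y) = √2*√Y)
S(Q) = 2 + Q - √2*√(-5 + Q²) (S(Q) = 2 - (√2*√(-5 + Q²) - Q) = 2 - (-Q + √2*√(-5 + Q²)) = 2 + (Q - √2*√(-5 + Q²)) = 2 + Q - √2*√(-5 + Q²))
S(-4)*(3 - 4*(-1)) = (2 - 4 - √(-10 + 2*(-4)²))*(3 - 4*(-1)) = (2 - 4 - √(-10 + 2*16))*(3 + 4) = (2 - 4 - √(-10 + 32))*7 = (2 - 4 - √22)*7 = (-2 - √22)*7 = -14 - 7*√22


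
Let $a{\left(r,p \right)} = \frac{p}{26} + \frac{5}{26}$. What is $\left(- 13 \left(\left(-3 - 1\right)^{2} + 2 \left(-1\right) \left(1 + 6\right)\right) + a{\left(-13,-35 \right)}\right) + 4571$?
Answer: $\frac{59070}{13} \approx 4543.8$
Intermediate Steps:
$a{\left(r,p \right)} = \frac{5}{26} + \frac{p}{26}$ ($a{\left(r,p \right)} = p \frac{1}{26} + 5 \cdot \frac{1}{26} = \frac{p}{26} + \frac{5}{26} = \frac{5}{26} + \frac{p}{26}$)
$\left(- 13 \left(\left(-3 - 1\right)^{2} + 2 \left(-1\right) \left(1 + 6\right)\right) + a{\left(-13,-35 \right)}\right) + 4571 = \left(- 13 \left(\left(-3 - 1\right)^{2} + 2 \left(-1\right) \left(1 + 6\right)\right) + \left(\frac{5}{26} + \frac{1}{26} \left(-35\right)\right)\right) + 4571 = \left(- 13 \left(\left(-4\right)^{2} - 14\right) + \left(\frac{5}{26} - \frac{35}{26}\right)\right) + 4571 = \left(- 13 \left(16 - 14\right) - \frac{15}{13}\right) + 4571 = \left(\left(-13\right) 2 - \frac{15}{13}\right) + 4571 = \left(-26 - \frac{15}{13}\right) + 4571 = - \frac{353}{13} + 4571 = \frac{59070}{13}$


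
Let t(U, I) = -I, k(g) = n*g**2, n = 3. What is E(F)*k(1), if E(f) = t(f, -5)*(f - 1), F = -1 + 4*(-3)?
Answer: -210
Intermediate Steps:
k(g) = 3*g**2
F = -13 (F = -1 - 12 = -13)
E(f) = -5 + 5*f (E(f) = (-1*(-5))*(f - 1) = 5*(-1 + f) = -5 + 5*f)
E(F)*k(1) = (-5 + 5*(-13))*(3*1**2) = (-5 - 65)*(3*1) = -70*3 = -210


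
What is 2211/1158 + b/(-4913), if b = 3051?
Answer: 2443195/1896418 ≈ 1.2883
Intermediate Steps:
2211/1158 + b/(-4913) = 2211/1158 + 3051/(-4913) = 2211*(1/1158) + 3051*(-1/4913) = 737/386 - 3051/4913 = 2443195/1896418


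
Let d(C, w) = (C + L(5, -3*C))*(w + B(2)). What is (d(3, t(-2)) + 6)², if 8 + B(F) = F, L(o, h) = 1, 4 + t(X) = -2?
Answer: 1764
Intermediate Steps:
t(X) = -6 (t(X) = -4 - 2 = -6)
B(F) = -8 + F
d(C, w) = (1 + C)*(-6 + w) (d(C, w) = (C + 1)*(w + (-8 + 2)) = (1 + C)*(w - 6) = (1 + C)*(-6 + w))
(d(3, t(-2)) + 6)² = ((-6 - 6 - 6*3 + 3*(-6)) + 6)² = ((-6 - 6 - 18 - 18) + 6)² = (-48 + 6)² = (-42)² = 1764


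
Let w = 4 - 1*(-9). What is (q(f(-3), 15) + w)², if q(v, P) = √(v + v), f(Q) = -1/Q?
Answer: (39 + √6)²/9 ≈ 190.90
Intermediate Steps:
w = 13 (w = 4 + 9 = 13)
q(v, P) = √2*√v (q(v, P) = √(2*v) = √2*√v)
(q(f(-3), 15) + w)² = (√2*√(-1/(-3)) + 13)² = (√2*√(-1*(-⅓)) + 13)² = (√2*√(⅓) + 13)² = (√2*(√3/3) + 13)² = (√6/3 + 13)² = (13 + √6/3)²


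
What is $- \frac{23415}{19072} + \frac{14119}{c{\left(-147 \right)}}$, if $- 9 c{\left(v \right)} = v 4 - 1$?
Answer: $\frac{2409706677}{11233408} \approx 214.51$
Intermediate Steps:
$c{\left(v \right)} = \frac{1}{9} - \frac{4 v}{9}$ ($c{\left(v \right)} = - \frac{v 4 - 1}{9} = - \frac{4 v - 1}{9} = - \frac{-1 + 4 v}{9} = \frac{1}{9} - \frac{4 v}{9}$)
$- \frac{23415}{19072} + \frac{14119}{c{\left(-147 \right)}} = - \frac{23415}{19072} + \frac{14119}{\frac{1}{9} - - \frac{196}{3}} = \left(-23415\right) \frac{1}{19072} + \frac{14119}{\frac{1}{9} + \frac{196}{3}} = - \frac{23415}{19072} + \frac{14119}{\frac{589}{9}} = - \frac{23415}{19072} + 14119 \cdot \frac{9}{589} = - \frac{23415}{19072} + \frac{127071}{589} = \frac{2409706677}{11233408}$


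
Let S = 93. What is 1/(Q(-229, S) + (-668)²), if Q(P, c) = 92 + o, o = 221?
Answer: 1/446537 ≈ 2.2395e-6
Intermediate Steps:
Q(P, c) = 313 (Q(P, c) = 92 + 221 = 313)
1/(Q(-229, S) + (-668)²) = 1/(313 + (-668)²) = 1/(313 + 446224) = 1/446537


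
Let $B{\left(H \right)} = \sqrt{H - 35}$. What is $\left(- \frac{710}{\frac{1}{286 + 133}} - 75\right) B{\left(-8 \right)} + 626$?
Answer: $626 - 297565 i \sqrt{43} \approx 626.0 - 1.9513 \cdot 10^{6} i$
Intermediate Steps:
$B{\left(H \right)} = \sqrt{-35 + H}$
$\left(- \frac{710}{\frac{1}{286 + 133}} - 75\right) B{\left(-8 \right)} + 626 = \left(- \frac{710}{\frac{1}{286 + 133}} - 75\right) \sqrt{-35 - 8} + 626 = \left(- \frac{710}{\frac{1}{419}} - 75\right) \sqrt{-43} + 626 = \left(- 710 \frac{1}{\frac{1}{419}} - 75\right) i \sqrt{43} + 626 = \left(\left(-710\right) 419 - 75\right) i \sqrt{43} + 626 = \left(-297490 - 75\right) i \sqrt{43} + 626 = - 297565 i \sqrt{43} + 626 = 626 - 297565 i \sqrt{43}$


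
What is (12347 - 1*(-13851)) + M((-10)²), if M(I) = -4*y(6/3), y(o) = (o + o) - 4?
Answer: 26198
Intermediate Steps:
y(o) = -4 + 2*o (y(o) = 2*o - 4 = -4 + 2*o)
M(I) = 0 (M(I) = -4*(-4 + 2*(6/3)) = -4*(-4 + 2*(6*(⅓))) = -4*(-4 + 2*2) = -4*(-4 + 4) = -4*0 = 0)
(12347 - 1*(-13851)) + M((-10)²) = (12347 - 1*(-13851)) + 0 = (12347 + 13851) + 0 = 26198 + 0 = 26198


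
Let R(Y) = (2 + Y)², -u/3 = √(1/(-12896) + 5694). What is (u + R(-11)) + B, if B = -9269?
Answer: -9188 - 3*√59184437338/3224 ≈ -9414.4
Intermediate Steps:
u = -3*√59184437338/3224 (u = -3*√(1/(-12896) + 5694) = -3*√(-1/12896 + 5694) = -3*√59184437338/3224 ≈ -226.38)
(u + R(-11)) + B = (-3*√59184437338/3224 + (2 - 11)²) - 9269 = (-3*√59184437338/3224 + (-9)²) - 9269 = (-3*√59184437338/3224 + 81) - 9269 = (81 - 3*√59184437338/3224) - 9269 = -9188 - 3*√59184437338/3224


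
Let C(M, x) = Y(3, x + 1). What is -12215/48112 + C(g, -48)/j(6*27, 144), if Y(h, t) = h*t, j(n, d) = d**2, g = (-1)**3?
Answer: -5418209/20784384 ≈ -0.26069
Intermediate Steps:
g = -1
C(M, x) = 3 + 3*x (C(M, x) = 3*(x + 1) = 3*(1 + x) = 3 + 3*x)
-12215/48112 + C(g, -48)/j(6*27, 144) = -12215/48112 + (3 + 3*(-48))/(144**2) = -12215*1/48112 + (3 - 144)/20736 = -12215/48112 - 141*1/20736 = -12215/48112 - 47/6912 = -5418209/20784384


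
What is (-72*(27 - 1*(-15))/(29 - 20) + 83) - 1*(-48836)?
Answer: 48583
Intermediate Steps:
(-72*(27 - 1*(-15))/(29 - 20) + 83) - 1*(-48836) = (-72*(27 + 15)/9 + 83) + 48836 = (-3024/9 + 83) + 48836 = (-72*14/3 + 83) + 48836 = (-336 + 83) + 48836 = -253 + 48836 = 48583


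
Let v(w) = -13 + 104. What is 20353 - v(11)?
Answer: 20262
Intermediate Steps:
v(w) = 91
20353 - v(11) = 20353 - 1*91 = 20353 - 91 = 20262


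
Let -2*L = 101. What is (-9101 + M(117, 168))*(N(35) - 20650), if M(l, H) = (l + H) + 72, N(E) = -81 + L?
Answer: 181713436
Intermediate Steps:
L = -101/2 (L = -½*101 = -101/2 ≈ -50.500)
N(E) = -263/2 (N(E) = -81 - 101/2 = -263/2)
M(l, H) = 72 + H + l (M(l, H) = (H + l) + 72 = 72 + H + l)
(-9101 + M(117, 168))*(N(35) - 20650) = (-9101 + (72 + 168 + 117))*(-263/2 - 20650) = (-9101 + 357)*(-41563/2) = -8744*(-41563/2) = 181713436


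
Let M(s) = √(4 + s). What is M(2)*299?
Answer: 299*√6 ≈ 732.40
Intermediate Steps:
M(2)*299 = √(4 + 2)*299 = √6*299 = 299*√6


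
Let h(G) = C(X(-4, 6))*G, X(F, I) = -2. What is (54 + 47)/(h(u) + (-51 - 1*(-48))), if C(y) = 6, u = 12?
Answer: 101/69 ≈ 1.4638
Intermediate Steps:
h(G) = 6*G
(54 + 47)/(h(u) + (-51 - 1*(-48))) = (54 + 47)/(6*12 + (-51 - 1*(-48))) = 101/(72 + (-51 + 48)) = 101/(72 - 3) = 101/69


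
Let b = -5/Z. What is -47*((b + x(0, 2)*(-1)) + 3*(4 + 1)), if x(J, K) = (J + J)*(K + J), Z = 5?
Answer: -658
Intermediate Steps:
x(J, K) = 2*J*(J + K) (x(J, K) = (2*J)*(J + K) = 2*J*(J + K))
b = -1 (b = -5/5 = -5*⅕ = -1)
-47*((b + x(0, 2)*(-1)) + 3*(4 + 1)) = -47*((-1 + (2*0*(0 + 2))*(-1)) + 3*(4 + 1)) = -47*((-1 + (2*0*2)*(-1)) + 3*5) = -47*((-1 + 0*(-1)) + 15) = -47*((-1 + 0) + 15) = -47*(-1 + 15) = -47*14 = -658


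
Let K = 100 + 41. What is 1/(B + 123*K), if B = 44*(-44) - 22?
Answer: 1/15385 ≈ 6.4998e-5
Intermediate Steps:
K = 141
B = -1958 (B = -1936 - 22 = -1958)
1/(B + 123*K) = 1/(-1958 + 123*141) = 1/(-1958 + 17343) = 1/15385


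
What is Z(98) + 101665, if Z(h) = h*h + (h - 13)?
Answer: 111354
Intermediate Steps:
Z(h) = -13 + h + h**2 (Z(h) = h**2 + (-13 + h) = -13 + h + h**2)
Z(98) + 101665 = (-13 + 98 + 98**2) + 101665 = (-13 + 98 + 9604) + 101665 = 9689 + 101665 = 111354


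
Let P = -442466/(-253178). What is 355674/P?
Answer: 45024415986/221233 ≈ 2.0352e+5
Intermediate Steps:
P = 221233/126589 (P = -442466*(-1/253178) = 221233/126589 ≈ 1.7476)
355674/P = 355674/(221233/126589) = 355674*(126589/221233) = 45024415986/221233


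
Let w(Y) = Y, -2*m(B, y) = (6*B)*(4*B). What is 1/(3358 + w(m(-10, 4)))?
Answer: 1/2158 ≈ 0.00046339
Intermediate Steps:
m(B, y) = -12*B² (m(B, y) = -6*B*4*B/2 = -12*B²)
1/(3358 + w(m(-10, 4))) = 1/(3358 - 12*(-10)²) = 1/(3358 - 12*100) = 1/(3358 - 1200) = 1/2158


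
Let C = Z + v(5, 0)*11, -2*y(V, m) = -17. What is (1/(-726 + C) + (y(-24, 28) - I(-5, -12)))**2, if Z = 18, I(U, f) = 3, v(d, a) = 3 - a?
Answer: 55100929/1822500 ≈ 30.234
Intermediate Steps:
y(V, m) = 17/2 (y(V, m) = -1/2*(-17) = 17/2)
C = 51 (C = 18 + (3 - 1*0)*11 = 18 + (3 + 0)*11 = 18 + 3*11 = 18 + 33 = 51)
(1/(-726 + C) + (y(-24, 28) - I(-5, -12)))**2 = (1/(-726 + 51) + (17/2 - 1*3))**2 = (1/(-675) + (17/2 - 3))**2 = (-1/675 + 11/2)**2 = (7423/1350)**2 = 55100929/1822500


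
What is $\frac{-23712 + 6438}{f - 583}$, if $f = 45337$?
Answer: $- \frac{2879}{7459} \approx -0.38598$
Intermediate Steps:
$\frac{-23712 + 6438}{f - 583} = \frac{-23712 + 6438}{45337 - 583} = - \frac{17274}{44754} = \left(-17274\right) \frac{1}{44754} = - \frac{2879}{7459}$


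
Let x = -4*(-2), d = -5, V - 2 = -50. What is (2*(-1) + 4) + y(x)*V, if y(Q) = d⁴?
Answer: -29998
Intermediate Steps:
V = -48 (V = 2 - 50 = -48)
x = 8
y(Q) = 625 (y(Q) = (-5)⁴ = 625)
(2*(-1) + 4) + y(x)*V = (2*(-1) + 4) + 625*(-48) = (-2 + 4) - 30000 = 2 - 30000 = -29998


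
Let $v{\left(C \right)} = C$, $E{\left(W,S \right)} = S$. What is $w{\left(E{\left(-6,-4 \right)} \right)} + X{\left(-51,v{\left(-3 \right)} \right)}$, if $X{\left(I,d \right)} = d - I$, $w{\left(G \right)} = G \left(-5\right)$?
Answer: $68$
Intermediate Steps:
$w{\left(G \right)} = - 5 G$
$w{\left(E{\left(-6,-4 \right)} \right)} + X{\left(-51,v{\left(-3 \right)} \right)} = \left(-5\right) \left(-4\right) - -48 = 20 + \left(-3 + 51\right) = 20 + 48 = 68$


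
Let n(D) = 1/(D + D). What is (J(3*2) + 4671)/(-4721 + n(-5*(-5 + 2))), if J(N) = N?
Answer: -140310/141629 ≈ -0.99069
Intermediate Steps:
n(D) = 1/(2*D)
(J(3*2) + 4671)/(-4721 + n(-5*(-5 + 2))) = (3*2 + 4671)/(-4721 + 1/(2*((-5*(-5 + 2))))) = (6 + 4671)/(-4721 + 1/(2*((-5*(-3))))) = 4677/(-4721 + (½)/15) = 4677/(-4721 + (½)*(1/15)) = 4677/(-4721 + 1/30) = 4677/(-141629/30) = 4677*(-30/141629) = -140310/141629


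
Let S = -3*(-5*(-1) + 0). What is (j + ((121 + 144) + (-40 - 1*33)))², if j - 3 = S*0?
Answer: 38025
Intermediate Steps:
S = -15 (S = -3*(5 + 0) = -3*5 = -15)
j = 3 (j = 3 - 15*0 = 3 + 0 = 3)
(j + ((121 + 144) + (-40 - 1*33)))² = (3 + ((121 + 144) + (-40 - 1*33)))² = (3 + (265 + (-40 - 33)))² = (3 + (265 - 73))² = (3 + 192)² = 195² = 38025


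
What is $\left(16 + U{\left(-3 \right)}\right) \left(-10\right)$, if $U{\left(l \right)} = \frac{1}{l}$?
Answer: $- \frac{470}{3} \approx -156.67$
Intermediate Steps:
$\left(16 + U{\left(-3 \right)}\right) \left(-10\right) = \left(16 + \frac{1}{-3}\right) \left(-10\right) = \left(16 - \frac{1}{3}\right) \left(-10\right) = \frac{47}{3} \left(-10\right) = - \frac{470}{3}$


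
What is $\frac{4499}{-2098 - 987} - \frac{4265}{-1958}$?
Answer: $\frac{4348483}{6040430} \approx 0.7199$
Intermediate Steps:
$\frac{4499}{-2098 - 987} - \frac{4265}{-1958} = \frac{4499}{-3085} - - \frac{4265}{1958} = 4499 \left(- \frac{1}{3085}\right) + \frac{4265}{1958} = - \frac{4499}{3085} + \frac{4265}{1958} = \frac{4348483}{6040430}$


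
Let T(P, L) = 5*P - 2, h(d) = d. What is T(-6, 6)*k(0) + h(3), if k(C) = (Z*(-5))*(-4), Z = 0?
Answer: 3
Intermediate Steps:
T(P, L) = -2 + 5*P
k(C) = 0 (k(C) = (0*(-5))*(-4) = 0*(-4) = 0)
T(-6, 6)*k(0) + h(3) = (-2 + 5*(-6))*0 + 3 = (-2 - 30)*0 + 3 = -32*0 + 3 = 0 + 3 = 3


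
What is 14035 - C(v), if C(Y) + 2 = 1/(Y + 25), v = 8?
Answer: 463220/33 ≈ 14037.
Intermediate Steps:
C(Y) = -2 + 1/(25 + Y) (C(Y) = -2 + 1/(Y + 25) = -2 + 1/(25 + Y))
14035 - C(v) = 14035 - (-49 - 2*8)/(25 + 8) = 14035 - (-49 - 16)/33 = 14035 - (-65)/33 = 14035 - 1*(-65/33) = 14035 + 65/33 = 463220/33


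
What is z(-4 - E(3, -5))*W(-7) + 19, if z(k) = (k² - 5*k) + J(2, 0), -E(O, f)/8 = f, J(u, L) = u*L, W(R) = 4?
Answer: 8643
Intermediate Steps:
J(u, L) = L*u
E(O, f) = -8*f
z(k) = k² - 5*k (z(k) = (k² - 5*k) + 0*2 = (k² - 5*k) + 0 = k² - 5*k)
z(-4 - E(3, -5))*W(-7) + 19 = ((-4 - (-8)*(-5))*(-5 + (-4 - (-8)*(-5))))*4 + 19 = ((-4 - 1*40)*(-5 + (-4 - 1*40)))*4 + 19 = ((-4 - 40)*(-5 + (-4 - 40)))*4 + 19 = -44*(-5 - 44)*4 + 19 = -44*(-49)*4 + 19 = 2156*4 + 19 = 8624 + 19 = 8643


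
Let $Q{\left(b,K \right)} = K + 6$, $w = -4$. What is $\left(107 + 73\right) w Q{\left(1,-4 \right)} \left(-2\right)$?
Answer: $2880$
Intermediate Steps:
$Q{\left(b,K \right)} = 6 + K$
$\left(107 + 73\right) w Q{\left(1,-4 \right)} \left(-2\right) = \left(107 + 73\right) - 4 \left(6 - 4\right) \left(-2\right) = 180 \left(-4\right) 2 \left(-2\right) = 180 \left(\left(-8\right) \left(-2\right)\right) = 180 \cdot 16 = 2880$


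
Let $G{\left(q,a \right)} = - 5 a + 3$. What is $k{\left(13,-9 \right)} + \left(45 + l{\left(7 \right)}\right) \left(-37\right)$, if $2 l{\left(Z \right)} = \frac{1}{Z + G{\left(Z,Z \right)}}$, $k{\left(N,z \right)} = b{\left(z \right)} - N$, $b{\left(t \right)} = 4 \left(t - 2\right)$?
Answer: $- \frac{86063}{50} \approx -1721.3$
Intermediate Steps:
$G{\left(q,a \right)} = 3 - 5 a$
$b{\left(t \right)} = -8 + 4 t$ ($b{\left(t \right)} = 4 \left(-2 + t\right) = -8 + 4 t$)
$k{\left(N,z \right)} = -8 - N + 4 z$ ($k{\left(N,z \right)} = \left(-8 + 4 z\right) - N = -8 - N + 4 z$)
$l{\left(Z \right)} = \frac{1}{2 \left(3 - 4 Z\right)}$ ($l{\left(Z \right)} = \frac{1}{2 \left(Z - \left(-3 + 5 Z\right)\right)} = \frac{1}{2 \left(3 - 4 Z\right)}$)
$k{\left(13,-9 \right)} + \left(45 + l{\left(7 \right)}\right) \left(-37\right) = \left(-8 - 13 + 4 \left(-9\right)\right) + \left(45 - \frac{1}{-6 + 8 \cdot 7}\right) \left(-37\right) = \left(-8 - 13 - 36\right) + \left(45 - \frac{1}{-6 + 56}\right) \left(-37\right) = -57 + \left(45 - \frac{1}{50}\right) \left(-37\right) = -57 + \frac{2249}{50} \left(-37\right) = -57 - \frac{83213}{50} = - \frac{86063}{50}$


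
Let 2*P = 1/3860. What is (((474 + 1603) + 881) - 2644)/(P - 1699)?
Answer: -2424080/13116279 ≈ -0.18481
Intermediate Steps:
P = 1/7720 (P = (½)/3860 = (½)*(1/3860) = 1/7720 ≈ 0.00012953)
(((474 + 1603) + 881) - 2644)/(P - 1699) = (((474 + 1603) + 881) - 2644)/(1/7720 - 1699) = ((2077 + 881) - 2644)/(-13116279/7720) = (2958 - 2644)*(-7720/13116279) = 314*(-7720/13116279) = -2424080/13116279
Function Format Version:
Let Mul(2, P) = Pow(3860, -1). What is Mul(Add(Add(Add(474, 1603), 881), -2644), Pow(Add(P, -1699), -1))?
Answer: Rational(-2424080, 13116279) ≈ -0.18481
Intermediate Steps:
P = Rational(1, 7720) (P = Mul(Rational(1, 2), Pow(3860, -1)) = Mul(Rational(1, 2), Rational(1, 3860)) = Rational(1, 7720) ≈ 0.00012953)
Mul(Add(Add(Add(474, 1603), 881), -2644), Pow(Add(P, -1699), -1)) = Mul(Add(Add(Add(474, 1603), 881), -2644), Pow(Add(Rational(1, 7720), -1699), -1)) = Mul(Add(Add(2077, 881), -2644), Pow(Rational(-13116279, 7720), -1)) = Mul(Add(2958, -2644), Rational(-7720, 13116279)) = Mul(314, Rational(-7720, 13116279)) = Rational(-2424080, 13116279)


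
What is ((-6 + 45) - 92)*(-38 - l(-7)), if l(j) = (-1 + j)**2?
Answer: 5406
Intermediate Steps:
((-6 + 45) - 92)*(-38 - l(-7)) = ((-6 + 45) - 92)*(-38 - (-1 - 7)**2) = (39 - 92)*(-38 - 1*(-8)**2) = -53*(-38 - 1*64) = -53*(-38 - 64) = -53*(-102) = 5406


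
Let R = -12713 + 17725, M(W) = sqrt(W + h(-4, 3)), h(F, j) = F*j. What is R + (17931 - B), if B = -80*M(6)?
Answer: 22943 + 80*I*sqrt(6) ≈ 22943.0 + 195.96*I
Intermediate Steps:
M(W) = sqrt(-12 + W) (M(W) = sqrt(W - 4*3) = sqrt(W - 12) = sqrt(-12 + W))
B = -80*I*sqrt(6) (B = -80*sqrt(-12 + 6) = -80*I*sqrt(6) ≈ -195.96*I)
R = 5012
R + (17931 - B) = 5012 + (17931 - (-80)*I*sqrt(6)) = 5012 + (17931 + 80*I*sqrt(6)) = 22943 + 80*I*sqrt(6)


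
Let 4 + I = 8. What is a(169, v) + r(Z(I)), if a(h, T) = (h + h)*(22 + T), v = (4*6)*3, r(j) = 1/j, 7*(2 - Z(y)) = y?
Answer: 317727/10 ≈ 31773.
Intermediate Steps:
I = 4 (I = -4 + 8 = 4)
Z(y) = 2 - y/7
v = 72 (v = 24*3 = 72)
a(h, T) = 2*h*(22 + T) (a(h, T) = (2*h)*(22 + T) = 2*h*(22 + T))
a(169, v) + r(Z(I)) = 2*169*(22 + 72) + 1/(2 - ⅐*4) = 2*169*94 + 1/(2 - 4/7) = 31772 + 1/(10/7) = 31772 + 7/10 = 317727/10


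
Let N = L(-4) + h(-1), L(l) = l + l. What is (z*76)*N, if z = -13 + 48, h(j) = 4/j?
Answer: -31920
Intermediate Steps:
L(l) = 2*l
z = 35
N = -12 (N = 2*(-4) + 4/(-1) = -8 + 4*(-1) = -8 - 4 = -12)
(z*76)*N = (35*76)*(-12) = 2660*(-12) = -31920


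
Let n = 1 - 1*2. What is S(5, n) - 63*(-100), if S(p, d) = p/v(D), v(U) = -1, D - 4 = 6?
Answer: 6295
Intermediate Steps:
D = 10 (D = 4 + 6 = 10)
n = -1 (n = 1 - 2 = -1)
S(p, d) = -p (S(p, d) = p/(-1) = p*(-1) = -p)
S(5, n) - 63*(-100) = -1*5 - 63*(-100) = -5 + 6300 = 6295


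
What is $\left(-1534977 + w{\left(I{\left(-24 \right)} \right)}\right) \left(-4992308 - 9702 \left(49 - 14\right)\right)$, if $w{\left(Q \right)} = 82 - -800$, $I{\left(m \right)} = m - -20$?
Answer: $8179607380410$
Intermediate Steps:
$I{\left(m \right)} = 20 + m$ ($I{\left(m \right)} = m + 20 = 20 + m$)
$w{\left(Q \right)} = 882$ ($w{\left(Q \right)} = 82 + 800 = 882$)
$\left(-1534977 + w{\left(I{\left(-24 \right)} \right)}\right) \left(-4992308 - 9702 \left(49 - 14\right)\right) = \left(-1534977 + 882\right) \left(-4992308 - 9702 \left(49 - 14\right)\right) = - 1534095 \left(-4992308 - 339570\right) = \left(-1534095\right) \left(-5331878\right) = 8179607380410$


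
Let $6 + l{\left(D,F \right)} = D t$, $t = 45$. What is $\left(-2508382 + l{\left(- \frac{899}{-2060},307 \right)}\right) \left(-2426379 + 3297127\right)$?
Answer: $- \frac{224968143619555}{103} \approx -2.1842 \cdot 10^{12}$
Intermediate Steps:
$l{\left(D,F \right)} = -6 + 45 D$ ($l{\left(D,F \right)} = -6 + D 45 = -6 + 45 D$)
$\left(-2508382 + l{\left(- \frac{899}{-2060},307 \right)}\right) \left(-2426379 + 3297127\right) = \left(-2508382 - \left(6 - 45 \left(- \frac{899}{-2060}\right)\right)\right) \left(-2426379 + 3297127\right) = \left(-2508382 - \left(6 - 45 \left(\left(-899\right) \left(- \frac{1}{2060}\right)\right)\right)\right) 870748 = \left(-2508382 + \left(-6 + 45 \cdot \frac{899}{2060}\right)\right) 870748 = \left(-2508382 + \left(-6 + \frac{8091}{412}\right)\right) 870748 = \left(-2508382 + \frac{5619}{412}\right) 870748 = \left(- \frac{1033447765}{412}\right) 870748 = - \frac{224968143619555}{103}$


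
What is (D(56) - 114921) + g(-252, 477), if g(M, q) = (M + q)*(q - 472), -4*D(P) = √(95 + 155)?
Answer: -113796 - 5*√10/4 ≈ -1.1380e+5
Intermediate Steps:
D(P) = -5*√10/4 (D(P) = -√(95 + 155)/4 = -5*√10/4)
g(M, q) = (-472 + q)*(M + q) (g(M, q) = (M + q)*(-472 + q) = (-472 + q)*(M + q))
(D(56) - 114921) + g(-252, 477) = (-5*√10/4 - 114921) + (477² - 472*(-252) - 472*477 - 252*477) = (-114921 - 5*√10/4) + (227529 + 118944 - 225144 - 120204) = (-114921 - 5*√10/4) + 1125 = -113796 - 5*√10/4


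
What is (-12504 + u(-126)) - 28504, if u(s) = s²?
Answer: -25132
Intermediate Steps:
(-12504 + u(-126)) - 28504 = (-12504 + (-126)²) - 28504 = (-12504 + 15876) - 28504 = 3372 - 28504 = -25132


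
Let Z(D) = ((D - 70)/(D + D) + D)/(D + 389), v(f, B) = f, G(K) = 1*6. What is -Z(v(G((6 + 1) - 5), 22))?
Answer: -2/1185 ≈ -0.0016878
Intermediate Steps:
G(K) = 6
Z(D) = (D + (-70 + D)/(2*D))/(389 + D) (Z(D) = ((-70 + D)/((2*D)) + D)/(389 + D) = ((-70 + D)*(1/(2*D)) + D)/(389 + D) = ((-70 + D)/(2*D) + D)/(389 + D) = (D + (-70 + D)/(2*D))/(389 + D))
-Z(v(G((6 + 1) - 5), 22)) = -(-35 + 6² + (½)*6)/(6*(389 + 6)) = -(-35 + 36 + 3)/(6*395) = -4/(6*395) = -1*2/1185 = -2/1185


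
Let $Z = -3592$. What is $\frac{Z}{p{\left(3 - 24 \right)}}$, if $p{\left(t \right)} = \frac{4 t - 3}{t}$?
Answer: $- \frac{25144}{29} \approx -867.03$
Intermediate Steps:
$p{\left(t \right)} = \frac{-3 + 4 t}{t}$
$\frac{Z}{p{\left(3 - 24 \right)}} = - \frac{3592}{4 - \frac{3}{3 - 24}} = - \frac{3592}{4 - \frac{3}{-21}} = - \frac{3592}{4 - - \frac{1}{7}} = - \frac{3592}{4 + \frac{1}{7}} = - \frac{3592}{\frac{29}{7}} = \left(-3592\right) \frac{7}{29} = - \frac{25144}{29}$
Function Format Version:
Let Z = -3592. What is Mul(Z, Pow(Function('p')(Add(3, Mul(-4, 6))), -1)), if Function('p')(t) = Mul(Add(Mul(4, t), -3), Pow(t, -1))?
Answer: Rational(-25144, 29) ≈ -867.03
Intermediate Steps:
Function('p')(t) = Mul(Pow(t, -1), Add(-3, Mul(4, t))) (Function('p')(t) = Mul(Add(-3, Mul(4, t)), Pow(t, -1)) = Mul(Pow(t, -1), Add(-3, Mul(4, t))))
Mul(Z, Pow(Function('p')(Add(3, Mul(-4, 6))), -1)) = Mul(-3592, Pow(Add(4, Mul(-3, Pow(Add(3, Mul(-4, 6)), -1))), -1)) = Mul(-3592, Pow(Add(4, Mul(-3, Pow(Add(3, -24), -1))), -1)) = Mul(-3592, Pow(Add(4, Mul(-3, Pow(-21, -1))), -1)) = Mul(-3592, Pow(Add(4, Mul(-3, Rational(-1, 21))), -1)) = Mul(-3592, Pow(Add(4, Rational(1, 7)), -1)) = Mul(-3592, Pow(Rational(29, 7), -1)) = Mul(-3592, Rational(7, 29)) = Rational(-25144, 29)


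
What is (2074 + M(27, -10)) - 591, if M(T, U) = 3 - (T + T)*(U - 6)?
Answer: 2350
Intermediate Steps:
M(T, U) = 3 - 2*T*(-6 + U)
(2074 + M(27, -10)) - 591 = (2074 + (3 + 12*27 - 2*27*(-10))) - 591 = (2074 + (3 + 324 + 540)) - 591 = (2074 + 867) - 591 = 2941 - 591 = 2350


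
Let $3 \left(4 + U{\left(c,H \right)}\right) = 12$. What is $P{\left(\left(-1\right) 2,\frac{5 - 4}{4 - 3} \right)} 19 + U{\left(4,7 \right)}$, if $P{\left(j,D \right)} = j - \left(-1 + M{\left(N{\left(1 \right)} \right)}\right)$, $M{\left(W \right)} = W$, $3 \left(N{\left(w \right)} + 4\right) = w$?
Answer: $\frac{152}{3} \approx 50.667$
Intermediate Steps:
$N{\left(w \right)} = -4 + \frac{w}{3}$
$U{\left(c,H \right)} = 0$ ($U{\left(c,H \right)} = -4 + \frac{1}{3} \cdot 12 = -4 + 4 = 0$)
$P{\left(j,D \right)} = \frac{14}{3} + j$ ($P{\left(j,D \right)} = j + \left(1 - \left(-4 + \frac{1}{3} \cdot 1\right)\right) = j + \left(1 - \left(-4 + \frac{1}{3}\right)\right) = j + \left(1 - - \frac{11}{3}\right) = j + \left(1 + \frac{11}{3}\right) = j + \frac{14}{3} = \frac{14}{3} + j$)
$P{\left(\left(-1\right) 2,\frac{5 - 4}{4 - 3} \right)} 19 + U{\left(4,7 \right)} = \left(\frac{14}{3} - 2\right) 19 + 0 = \frac{8}{3} \cdot 19 + 0 = \frac{152}{3} + 0 = \frac{152}{3}$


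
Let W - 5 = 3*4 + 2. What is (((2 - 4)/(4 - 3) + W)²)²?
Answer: 83521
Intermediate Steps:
W = 19 (W = 5 + (3*4 + 2) = 5 + (12 + 2) = 5 + 14 = 19)
(((2 - 4)/(4 - 3) + W)²)² = (((2 - 4)/(4 - 3) + 19)²)² = ((-2/1 + 19)²)² = ((-2*1 + 19)²)² = ((-2 + 19)²)² = (17²)² = 289² = 83521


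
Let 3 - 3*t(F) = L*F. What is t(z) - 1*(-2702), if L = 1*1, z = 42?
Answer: 2689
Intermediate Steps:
L = 1
t(F) = 1 - F/3
t(z) - 1*(-2702) = (1 - ⅓*42) - 1*(-2702) = (1 - 14) + 2702 = -13 + 2702 = 2689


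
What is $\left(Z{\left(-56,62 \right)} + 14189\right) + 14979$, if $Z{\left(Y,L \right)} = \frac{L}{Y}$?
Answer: $\frac{816673}{28} \approx 29167.0$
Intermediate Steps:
$\left(Z{\left(-56,62 \right)} + 14189\right) + 14979 = \left(\frac{62}{-56} + 14189\right) + 14979 = \left(62 \left(- \frac{1}{56}\right) + 14189\right) + 14979 = \left(- \frac{31}{28} + 14189\right) + 14979 = \frac{397261}{28} + 14979 = \frac{816673}{28}$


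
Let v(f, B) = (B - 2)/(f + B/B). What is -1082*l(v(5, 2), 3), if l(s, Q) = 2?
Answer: -2164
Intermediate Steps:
v(f, B) = (-2 + B)/(1 + f) (v(f, B) = (-2 + B)/(f + 1) = (-2 + B)/(1 + f))
-1082*l(v(5, 2), 3) = -1082*2 = -2164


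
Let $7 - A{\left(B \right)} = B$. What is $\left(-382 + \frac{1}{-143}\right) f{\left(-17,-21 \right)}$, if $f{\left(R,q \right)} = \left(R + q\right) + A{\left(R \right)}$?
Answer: $\frac{764778}{143} \approx 5348.1$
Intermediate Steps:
$A{\left(B \right)} = 7 - B$
$f{\left(R,q \right)} = 7 + q$ ($f{\left(R,q \right)} = \left(R + q\right) - \left(-7 + R\right) = 7 + q$)
$\left(-382 + \frac{1}{-143}\right) f{\left(-17,-21 \right)} = \left(-382 + \frac{1}{-143}\right) \left(7 - 21\right) = \left(-382 - \frac{1}{143}\right) \left(-14\right) = \left(- \frac{54627}{143}\right) \left(-14\right) = \frac{764778}{143}$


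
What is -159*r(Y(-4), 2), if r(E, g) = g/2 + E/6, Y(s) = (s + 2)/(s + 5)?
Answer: -106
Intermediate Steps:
Y(s) = (2 + s)/(5 + s)
r(E, g) = g/2 + E/6 (r(E, g) = g*(½) + E*(⅙) = g/2 + E/6)
-159*r(Y(-4), 2) = -159*((½)*2 + ((2 - 4)/(5 - 4))/6) = -159*(1 + (-2/1)/6) = -159*(1 + (1*(-2))/6) = -159*(1 + (⅙)*(-2)) = -159*(1 - ⅓) = -159*⅔ = -106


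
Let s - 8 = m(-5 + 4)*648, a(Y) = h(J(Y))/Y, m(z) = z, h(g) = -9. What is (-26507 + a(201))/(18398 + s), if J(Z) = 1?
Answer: -887986/594893 ≈ -1.4927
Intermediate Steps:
a(Y) = -9/Y
s = -640 (s = 8 + (-5 + 4)*648 = 8 - 1*648 = 8 - 648 = -640)
(-26507 + a(201))/(18398 + s) = (-26507 - 9/201)/(18398 - 640) = (-26507 - 9*1/201)/17758 = (-26507 - 3/67)*(1/17758) = -1775972/67*1/17758 = -887986/594893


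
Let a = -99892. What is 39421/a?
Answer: -39421/99892 ≈ -0.39464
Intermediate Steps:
39421/a = 39421/(-99892) = 39421*(-1/99892) = -39421/99892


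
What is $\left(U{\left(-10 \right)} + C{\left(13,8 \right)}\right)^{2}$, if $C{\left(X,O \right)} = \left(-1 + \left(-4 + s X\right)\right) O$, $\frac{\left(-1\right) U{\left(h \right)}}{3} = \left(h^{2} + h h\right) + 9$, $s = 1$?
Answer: $316969$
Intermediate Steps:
$U{\left(h \right)} = -27 - 6 h^{2}$ ($U{\left(h \right)} = - 3 \left(\left(h^{2} + h h\right) + 9\right) = - 3 \left(\left(h^{2} + h^{2}\right) + 9\right) = - 3 \left(2 h^{2} + 9\right) = - 3 \left(9 + 2 h^{2}\right) = -27 - 6 h^{2}$)
$C{\left(X,O \right)} = O \left(-5 + X\right)$ ($C{\left(X,O \right)} = \left(-1 + \left(-4 + 1 X\right)\right) O = \left(-1 + \left(-4 + X\right)\right) O = \left(-5 + X\right) O = O \left(-5 + X\right)$)
$\left(U{\left(-10 \right)} + C{\left(13,8 \right)}\right)^{2} = \left(\left(-27 - 6 \left(-10\right)^{2}\right) + 8 \left(-5 + 13\right)\right)^{2} = \left(\left(-27 - 600\right) + 8 \cdot 8\right)^{2} = \left(\left(-27 - 600\right) + 64\right)^{2} = \left(-627 + 64\right)^{2} = \left(-563\right)^{2} = 316969$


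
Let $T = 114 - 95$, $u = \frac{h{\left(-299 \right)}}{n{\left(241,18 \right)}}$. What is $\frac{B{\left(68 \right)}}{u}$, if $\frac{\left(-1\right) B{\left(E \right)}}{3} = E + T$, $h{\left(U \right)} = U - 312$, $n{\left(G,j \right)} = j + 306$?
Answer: $\frac{84564}{611} \approx 138.4$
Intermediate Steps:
$n{\left(G,j \right)} = 306 + j$
$h{\left(U \right)} = -312 + U$
$u = - \frac{611}{324}$ ($u = \frac{-312 - 299}{306 + 18} = - \frac{611}{324} \approx -1.8858$)
$T = 19$ ($T = 114 - 95 = 19$)
$B{\left(E \right)} = -57 - 3 E$ ($B{\left(E \right)} = - 3 \left(E + 19\right) = - 3 \left(19 + E\right) = -57 - 3 E$)
$\frac{B{\left(68 \right)}}{u} = \frac{-57 - 204}{- \frac{611}{324}} = \left(-57 - 204\right) \left(- \frac{324}{611}\right) = \left(-261\right) \left(- \frac{324}{611}\right) = \frac{84564}{611}$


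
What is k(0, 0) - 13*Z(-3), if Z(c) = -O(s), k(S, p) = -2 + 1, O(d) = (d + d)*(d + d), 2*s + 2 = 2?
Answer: -1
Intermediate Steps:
s = 0 (s = -1 + (½)*2 = -1 + 1 = 0)
O(d) = 4*d² (O(d) = (2*d)*(2*d) = 4*d²)
k(S, p) = -1
Z(c) = 0 (Z(c) = -4*0² = -4*0 = -1*0 = 0)
k(0, 0) - 13*Z(-3) = -1 - 13*0 = -1 + 0 = -1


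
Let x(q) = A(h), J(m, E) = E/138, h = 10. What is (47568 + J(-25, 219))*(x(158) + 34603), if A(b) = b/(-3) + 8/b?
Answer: 1135691636407/690 ≈ 1.6459e+9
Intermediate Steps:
J(m, E) = E/138 (J(m, E) = E*(1/138) = E/138)
A(b) = 8/b - b/3 (A(b) = b*(-⅓) + 8/b = -b/3 + 8/b = 8/b - b/3)
x(q) = -38/15 (x(q) = 8/10 - ⅓*10 = 8*(⅒) - 10/3 = ⅘ - 10/3 = -38/15)
(47568 + J(-25, 219))*(x(158) + 34603) = (47568 + (1/138)*219)*(-38/15 + 34603) = (47568 + 73/46)*(519007/15) = (2188201/46)*(519007/15) = 1135691636407/690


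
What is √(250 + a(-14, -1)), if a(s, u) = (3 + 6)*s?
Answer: 2*√31 ≈ 11.136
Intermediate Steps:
a(s, u) = 9*s
√(250 + a(-14, -1)) = √(250 + 9*(-14)) = √(250 - 126) = √124 = 2*√31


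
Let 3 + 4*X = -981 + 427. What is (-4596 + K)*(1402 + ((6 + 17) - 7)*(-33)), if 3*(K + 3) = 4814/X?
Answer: -6733457690/1671 ≈ -4.0296e+6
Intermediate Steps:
X = -557/4 (X = -¾ + (-981 + 427)/4 = -¾ + (¼)*(-554) = -¾ - 277/2 = -557/4 ≈ -139.25)
K = -24269/1671 (K = -3 + (4814/(-557/4))/3 = -3 + (4814*(-4/557))/3 = -3 + (⅓)*(-19256/557) = -3 - 19256/1671 = -24269/1671 ≈ -14.524)
(-4596 + K)*(1402 + ((6 + 17) - 7)*(-33)) = (-4596 - 24269/1671)*(1402 + ((6 + 17) - 7)*(-33)) = -7704185*(1402 + (23 - 7)*(-33))/1671 = -7704185*(1402 + 16*(-33))/1671 = -7704185*(1402 - 528)/1671 = -7704185/1671*874 = -6733457690/1671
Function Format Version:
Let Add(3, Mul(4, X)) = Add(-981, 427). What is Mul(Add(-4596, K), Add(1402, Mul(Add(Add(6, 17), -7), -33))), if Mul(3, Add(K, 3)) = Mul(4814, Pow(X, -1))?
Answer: Rational(-6733457690, 1671) ≈ -4.0296e+6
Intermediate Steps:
X = Rational(-557, 4) (X = Add(Rational(-3, 4), Mul(Rational(1, 4), Add(-981, 427))) = Add(Rational(-3, 4), Mul(Rational(1, 4), -554)) = Add(Rational(-3, 4), Rational(-277, 2)) = Rational(-557, 4) ≈ -139.25)
K = Rational(-24269, 1671) (K = Add(-3, Mul(Rational(1, 3), Mul(4814, Pow(Rational(-557, 4), -1)))) = Add(-3, Mul(Rational(1, 3), Mul(4814, Rational(-4, 557)))) = Add(-3, Mul(Rational(1, 3), Rational(-19256, 557))) = Add(-3, Rational(-19256, 1671)) = Rational(-24269, 1671) ≈ -14.524)
Mul(Add(-4596, K), Add(1402, Mul(Add(Add(6, 17), -7), -33))) = Mul(Add(-4596, Rational(-24269, 1671)), Add(1402, Mul(Add(Add(6, 17), -7), -33))) = Mul(Rational(-7704185, 1671), Add(1402, Mul(Add(23, -7), -33))) = Mul(Rational(-7704185, 1671), Add(1402, Mul(16, -33))) = Mul(Rational(-7704185, 1671), Add(1402, -528)) = Mul(Rational(-7704185, 1671), 874) = Rational(-6733457690, 1671)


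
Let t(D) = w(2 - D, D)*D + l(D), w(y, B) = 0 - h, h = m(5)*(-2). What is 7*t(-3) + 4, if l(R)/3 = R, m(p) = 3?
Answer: -185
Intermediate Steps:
h = -6 (h = 3*(-2) = -6)
l(R) = 3*R
w(y, B) = 6 (w(y, B) = 0 - 1*(-6) = 0 + 6 = 6)
t(D) = 9*D (t(D) = 6*D + 3*D = 9*D)
7*t(-3) + 4 = 7*(9*(-3)) + 4 = 7*(-27) + 4 = -189 + 4 = -185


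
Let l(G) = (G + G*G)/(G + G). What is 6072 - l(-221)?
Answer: 6182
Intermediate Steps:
l(G) = (G + G**2)/(2*G) (l(G) = (G + G**2)/((2*G)) = (G + G**2)*(1/(2*G)) = (G + G**2)/(2*G))
6072 - l(-221) = 6072 - (1/2 + (1/2)*(-221)) = 6072 - (1/2 - 221/2) = 6072 - 1*(-110) = 6072 + 110 = 6182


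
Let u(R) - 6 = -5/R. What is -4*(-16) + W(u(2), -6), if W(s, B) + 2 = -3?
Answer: 59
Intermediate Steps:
u(R) = 6 - 5/R
W(s, B) = -5 (W(s, B) = -2 - 3 = -5)
-4*(-16) + W(u(2), -6) = -4*(-16) - 5 = 64 - 5 = 59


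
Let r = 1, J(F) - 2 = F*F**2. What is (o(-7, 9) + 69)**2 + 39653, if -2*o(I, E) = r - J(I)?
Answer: 50057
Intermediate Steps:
J(F) = 2 + F**3 (J(F) = 2 + F*F**2 = 2 + F**3)
o(I, E) = 1/2 + I**3/2 (o(I, E) = -(1 - (2 + I**3))/2 = -(1 + (-2 - I**3))/2 = -(-1 - I**3)/2 = 1/2 + I**3/2)
(o(-7, 9) + 69)**2 + 39653 = ((1/2 + (1/2)*(-7)**3) + 69)**2 + 39653 = ((1/2 + (1/2)*(-343)) + 69)**2 + 39653 = ((1/2 - 343/2) + 69)**2 + 39653 = (-171 + 69)**2 + 39653 = (-102)**2 + 39653 = 10404 + 39653 = 50057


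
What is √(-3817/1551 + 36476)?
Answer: √725130429/141 ≈ 190.98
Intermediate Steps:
√(-3817/1551 + 36476) = √(-3817*1/1551 + 36476) = √(-347/141 + 36476) = √(5142769/141) = √725130429/141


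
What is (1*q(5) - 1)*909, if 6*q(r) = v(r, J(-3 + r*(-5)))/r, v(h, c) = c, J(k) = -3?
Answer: -9999/10 ≈ -999.90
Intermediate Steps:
q(r) = -1/(2*r) (q(r) = (-3/r)/6 = -1/(2*r))
(1*q(5) - 1)*909 = (1*(-1/2/5) - 1)*909 = (1*(-1/2*1/5) - 1)*909 = (1*(-1/10) - 1)*909 = (-1/10 - 1)*909 = -11/10*909 = -9999/10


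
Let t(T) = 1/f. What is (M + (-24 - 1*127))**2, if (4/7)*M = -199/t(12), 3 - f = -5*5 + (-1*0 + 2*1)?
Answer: 338964921/4 ≈ 8.4741e+7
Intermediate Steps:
f = 26 (f = 3 - (-5*5 + (-1*0 + 2*1)) = 3 - (-25 + (0 + 2)) = 3 - (-25 + 2) = 3 - 1*(-23) = 3 + 23 = 26)
t(T) = 1/26
M = -18109/2 (M = 7*(-199/1/26)/4 = 7*(-199*26)/4 = (7/4)*(-5174) = -18109/2 ≈ -9054.5)
(M + (-24 - 1*127))**2 = (-18109/2 + (-24 - 1*127))**2 = (-18109/2 + (-24 - 127))**2 = (-18109/2 - 151)**2 = (-18411/2)**2 = 338964921/4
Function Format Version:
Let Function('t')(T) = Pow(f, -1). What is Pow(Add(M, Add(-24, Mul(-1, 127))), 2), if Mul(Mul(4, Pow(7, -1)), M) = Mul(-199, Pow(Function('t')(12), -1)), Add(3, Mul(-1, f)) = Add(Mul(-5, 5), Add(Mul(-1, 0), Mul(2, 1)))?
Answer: Rational(338964921, 4) ≈ 8.4741e+7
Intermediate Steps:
f = 26 (f = Add(3, Mul(-1, Add(Mul(-5, 5), Add(Mul(-1, 0), Mul(2, 1))))) = Add(3, Mul(-1, Add(-25, Add(0, 2)))) = Add(3, Mul(-1, Add(-25, 2))) = Add(3, Mul(-1, -23)) = Add(3, 23) = 26)
Function('t')(T) = Rational(1, 26) (Function('t')(T) = Pow(26, -1) = Rational(1, 26))
M = Rational(-18109, 2) (M = Mul(Rational(7, 4), Mul(-199, Pow(Rational(1, 26), -1))) = Mul(Rational(7, 4), Mul(-199, 26)) = Mul(Rational(7, 4), -5174) = Rational(-18109, 2) ≈ -9054.5)
Pow(Add(M, Add(-24, Mul(-1, 127))), 2) = Pow(Add(Rational(-18109, 2), Add(-24, Mul(-1, 127))), 2) = Pow(Add(Rational(-18109, 2), Add(-24, -127)), 2) = Pow(Add(Rational(-18109, 2), -151), 2) = Pow(Rational(-18411, 2), 2) = Rational(338964921, 4)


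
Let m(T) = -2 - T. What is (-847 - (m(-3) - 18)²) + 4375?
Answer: 3239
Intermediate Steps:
(-847 - (m(-3) - 18)²) + 4375 = (-847 - ((-2 - 1*(-3)) - 18)²) + 4375 = (-847 - ((-2 + 3) - 18)²) + 4375 = (-847 - (1 - 18)²) + 4375 = (-847 - 1*(-17)²) + 4375 = (-847 - 1*289) + 4375 = (-847 - 289) + 4375 = -1136 + 4375 = 3239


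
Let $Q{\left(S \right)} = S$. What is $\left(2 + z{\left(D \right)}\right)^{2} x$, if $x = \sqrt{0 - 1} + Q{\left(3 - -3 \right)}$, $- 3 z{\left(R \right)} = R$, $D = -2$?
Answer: $\frac{128}{3} + \frac{64 i}{9} \approx 42.667 + 7.1111 i$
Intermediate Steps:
$z{\left(R \right)} = - \frac{R}{3}$
$x = 6 + i$ ($x = \sqrt{0 - 1} + \left(3 - -3\right) = \sqrt{-1} + \left(3 + 3\right) = i + 6 = 6 + i \approx 6.0 + 1.0 i$)
$\left(2 + z{\left(D \right)}\right)^{2} x = \left(2 - - \frac{2}{3}\right)^{2} \left(6 + i\right) = \left(2 + \frac{2}{3}\right)^{2} \left(6 + i\right) = \left(\frac{8}{3}\right)^{2} \left(6 + i\right) = \frac{64 \left(6 + i\right)}{9} = \frac{128}{3} + \frac{64 i}{9}$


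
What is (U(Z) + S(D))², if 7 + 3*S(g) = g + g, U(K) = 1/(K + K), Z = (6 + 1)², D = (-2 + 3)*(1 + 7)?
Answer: 87025/9604 ≈ 9.0613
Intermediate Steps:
D = 8 (D = 1*8 = 8)
Z = 49 (Z = 7² = 49)
U(K) = 1/(2*K)
S(g) = -7/3 + 2*g/3 (S(g) = -7/3 + (g + g)/3 = -7/3 + (2*g)/3 = -7/3 + 2*g/3)
(U(Z) + S(D))² = ((½)/49 + (-7/3 + (⅔)*8))² = ((½)*(1/49) + (-7/3 + 16/3))² = (1/98 + 3)² = (295/98)² = 87025/9604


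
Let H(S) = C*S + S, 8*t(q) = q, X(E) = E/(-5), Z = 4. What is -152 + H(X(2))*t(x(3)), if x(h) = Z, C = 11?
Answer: -772/5 ≈ -154.40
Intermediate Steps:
x(h) = 4
X(E) = -E/5 (X(E) = E*(-1/5) = -E/5)
t(q) = q/8
H(S) = 12*S (H(S) = 11*S + S = 12*S)
-152 + H(X(2))*t(x(3)) = -152 + (12*(-1/5*2))*((1/8)*4) = -152 + (12*(-2/5))*(1/2) = -152 - 24/5*1/2 = -152 - 12/5 = -772/5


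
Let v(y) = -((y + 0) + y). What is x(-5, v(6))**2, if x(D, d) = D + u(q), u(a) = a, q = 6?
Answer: 1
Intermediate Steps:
v(y) = -2*y (v(y) = -(y + y) = -2*y)
x(D, d) = 6 + D (x(D, d) = D + 6 = 6 + D)
x(-5, v(6))**2 = (6 - 5)**2 = 1**2 = 1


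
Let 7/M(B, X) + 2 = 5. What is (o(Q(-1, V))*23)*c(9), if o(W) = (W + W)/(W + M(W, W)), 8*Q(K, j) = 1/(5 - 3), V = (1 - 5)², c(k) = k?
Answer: 54/5 ≈ 10.800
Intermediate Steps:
V = 16 (V = (-4)² = 16)
Q(K, j) = 1/16 (Q(K, j) = 1/(8*(5 - 3)) = (⅛)/2 = (⅛)*(½) = 1/16)
M(B, X) = 7/3 (M(B, X) = 7/(-2 + 5) = 7/3)
o(W) = 2*W/(7/3 + W) (o(W) = (W + W)/(W + 7/3) = (2*W)/(7/3 + W) = 2*W/(7/3 + W))
(o(Q(-1, V))*23)*c(9) = ((6*(1/16)/(7 + 3*(1/16)))*23)*9 = ((6*(1/16)/(7 + 3/16))*23)*9 = ((6*(1/16)/(115/16))*23)*9 = ((6*(1/16)*(16/115))*23)*9 = ((6/115)*23)*9 = (6/5)*9 = 54/5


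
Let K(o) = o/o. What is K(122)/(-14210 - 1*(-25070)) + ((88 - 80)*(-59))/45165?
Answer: -338717/32699460 ≈ -0.010358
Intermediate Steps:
K(o) = 1
K(122)/(-14210 - 1*(-25070)) + ((88 - 80)*(-59))/45165 = 1/(-14210 - 1*(-25070)) + ((88 - 80)*(-59))/45165 = 1/(-14210 + 25070) + (8*(-59))*(1/45165) = 1/10860 - 472*1/45165 = 1*(1/10860) - 472/45165 = 1/10860 - 472/45165 = -338717/32699460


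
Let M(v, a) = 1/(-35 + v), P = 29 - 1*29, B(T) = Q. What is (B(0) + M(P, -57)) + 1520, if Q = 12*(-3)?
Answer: 51939/35 ≈ 1484.0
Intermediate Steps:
Q = -36
B(T) = -36
P = 0 (P = 29 - 29 = 0)
(B(0) + M(P, -57)) + 1520 = (-36 + 1/(-35 + 0)) + 1520 = (-36 + 1/(-35)) + 1520 = (-36 - 1/35) + 1520 = -1261/35 + 1520 = 51939/35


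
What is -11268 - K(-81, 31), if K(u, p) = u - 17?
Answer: -11170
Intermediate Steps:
K(u, p) = -17 + u
-11268 - K(-81, 31) = -11268 - (-17 - 81) = -11268 - 1*(-98) = -11268 + 98 = -11170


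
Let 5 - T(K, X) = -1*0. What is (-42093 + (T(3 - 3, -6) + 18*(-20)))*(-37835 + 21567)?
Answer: 690544064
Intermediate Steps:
T(K, X) = 5 (T(K, X) = 5 - (-1)*0 = 5 - 1*0 = 5 + 0 = 5)
(-42093 + (T(3 - 3, -6) + 18*(-20)))*(-37835 + 21567) = (-42093 + (5 + 18*(-20)))*(-37835 + 21567) = (-42093 + (5 - 360))*(-16268) = (-42093 - 355)*(-16268) = -42448*(-16268) = 690544064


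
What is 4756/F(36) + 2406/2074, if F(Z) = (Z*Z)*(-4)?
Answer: 326095/1343952 ≈ 0.24264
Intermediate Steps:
F(Z) = -4*Z² (F(Z) = Z²*(-4) = -4*Z²)
4756/F(36) + 2406/2074 = 4756/((-4*36²)) + 2406/2074 = 4756/((-4*1296)) + 2406*(1/2074) = 4756/(-5184) + 1203/1037 = 4756*(-1/5184) + 1203/1037 = -1189/1296 + 1203/1037 = 326095/1343952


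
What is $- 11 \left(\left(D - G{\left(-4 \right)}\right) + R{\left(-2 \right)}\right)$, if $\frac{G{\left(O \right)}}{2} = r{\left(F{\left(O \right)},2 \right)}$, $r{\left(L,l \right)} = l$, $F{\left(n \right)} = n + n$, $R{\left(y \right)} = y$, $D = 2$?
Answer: $44$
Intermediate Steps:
$F{\left(n \right)} = 2 n$
$G{\left(O \right)} = 4$ ($G{\left(O \right)} = 2 \cdot 2 = 4$)
$- 11 \left(\left(D - G{\left(-4 \right)}\right) + R{\left(-2 \right)}\right) = - 11 \left(\left(2 - 4\right) - 2\right) = - 11 \left(-2 - 2\right) = \left(-11\right) \left(-4\right) = 44$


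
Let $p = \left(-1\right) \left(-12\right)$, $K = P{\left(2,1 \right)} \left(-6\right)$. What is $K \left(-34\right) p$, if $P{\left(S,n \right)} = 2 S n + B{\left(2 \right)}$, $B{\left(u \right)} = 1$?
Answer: $12240$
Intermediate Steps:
$P{\left(S,n \right)} = 1 + 2 S n$ ($P{\left(S,n \right)} = 2 S n + 1 = 1 + 2 S n$)
$K = -30$ ($K = \left(1 + 2 \cdot 2 \cdot 1\right) \left(-6\right) = \left(1 + 4\right) \left(-6\right) = 5 \left(-6\right) = -30$)
$p = 12$
$K \left(-34\right) p = \left(-30\right) \left(-34\right) 12 = 1020 \cdot 12 = 12240$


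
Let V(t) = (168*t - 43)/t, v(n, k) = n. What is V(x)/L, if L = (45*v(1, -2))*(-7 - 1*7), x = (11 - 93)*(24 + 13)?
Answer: -101951/382284 ≈ -0.26669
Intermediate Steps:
x = -3034 (x = -82*37 = -3034)
L = -630 (L = (45*1)*(-7 - 1*7) = 45*(-7 - 7) = 45*(-14) = -630)
V(t) = (-43 + 168*t)/t
V(x)/L = (168 - 43/(-3034))/(-630) = (168 - 43*(-1/3034))*(-1/630) = (168 + 43/3034)*(-1/630) = (509755/3034)*(-1/630) = -101951/382284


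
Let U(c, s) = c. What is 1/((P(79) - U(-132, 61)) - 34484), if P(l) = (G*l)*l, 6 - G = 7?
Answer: -1/40593 ≈ -2.4635e-5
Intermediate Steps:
G = -1 (G = 6 - 1*7 = 6 - 7 = -1)
P(l) = -l**2 (P(l) = (-l)*l = -l**2)
1/((P(79) - U(-132, 61)) - 34484) = 1/((-1*79**2 - 1*(-132)) - 34484) = 1/((-1*6241 + 132) - 34484) = 1/((-6241 + 132) - 34484) = 1/(-6109 - 34484) = 1/(-40593) = -1/40593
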